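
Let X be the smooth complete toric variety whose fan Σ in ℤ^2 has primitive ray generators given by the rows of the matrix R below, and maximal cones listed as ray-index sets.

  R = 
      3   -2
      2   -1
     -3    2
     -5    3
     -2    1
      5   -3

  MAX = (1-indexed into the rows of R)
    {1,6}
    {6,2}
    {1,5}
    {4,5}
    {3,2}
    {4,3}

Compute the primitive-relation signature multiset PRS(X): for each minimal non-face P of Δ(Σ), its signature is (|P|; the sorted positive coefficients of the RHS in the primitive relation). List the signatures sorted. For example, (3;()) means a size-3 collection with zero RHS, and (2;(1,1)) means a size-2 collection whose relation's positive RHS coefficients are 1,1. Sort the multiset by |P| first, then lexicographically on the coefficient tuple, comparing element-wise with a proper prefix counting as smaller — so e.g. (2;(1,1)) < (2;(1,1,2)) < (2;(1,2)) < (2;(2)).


The 9 primitive collections of Σ (r=6, n=2):

  P = {1,3}:  v_{1} + v_{3} = 0 ; sig = (2;())
  P = {2,5}:  v_{2} + v_{5} = 0 ; sig = (2;())
  P = {4,6}:  v_{4} + v_{6} = 0 ; sig = (2;())
  P = {1,2}:  v_{1} + v_{2} = v_{6} ; sig = (2;(1))
  P = {1,4}:  v_{1} + v_{4} = v_{5} ; sig = (2;(1))
  P = {2,4}:  v_{2} + v_{4} = v_{3} ; sig = (2;(1))
  P = {3,5}:  v_{3} + v_{5} = v_{4} ; sig = (2;(1))
  P = {3,6}:  v_{3} + v_{6} = v_{2} ; sig = (2;(1))
  P = {5,6}:  v_{5} + v_{6} = v_{1} ; sig = (2;(1))

so the primitive-relation signature multiset is
[(2;()), (2;()), (2;()), (2;(1)), (2;(1)), (2;(1)), (2;(1)), (2;(1)), (2;(1))]


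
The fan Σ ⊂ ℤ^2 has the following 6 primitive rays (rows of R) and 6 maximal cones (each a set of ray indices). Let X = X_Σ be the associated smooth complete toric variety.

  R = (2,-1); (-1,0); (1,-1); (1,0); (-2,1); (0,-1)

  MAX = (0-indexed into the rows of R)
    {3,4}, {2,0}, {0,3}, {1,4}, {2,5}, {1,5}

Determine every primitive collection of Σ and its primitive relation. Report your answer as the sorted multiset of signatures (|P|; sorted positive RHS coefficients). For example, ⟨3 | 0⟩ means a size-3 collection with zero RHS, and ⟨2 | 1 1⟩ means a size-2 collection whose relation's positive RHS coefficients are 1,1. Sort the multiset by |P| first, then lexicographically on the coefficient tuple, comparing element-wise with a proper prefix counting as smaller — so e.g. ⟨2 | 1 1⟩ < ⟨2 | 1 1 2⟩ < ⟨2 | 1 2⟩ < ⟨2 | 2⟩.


|primitive collections| = 9. Relations:

  {0,4}:  v_{0} + v_{4} = 0  so sig = ⟨2 | 0⟩
  {1,3}:  v_{1} + v_{3} = 0  so sig = ⟨2 | 0⟩
  {0,1}:  v_{0} + v_{1} = v_{2}  so sig = ⟨2 | 1⟩
  {1,2}:  v_{1} + v_{2} = v_{5}  so sig = ⟨2 | 1⟩
  {2,3}:  v_{2} + v_{3} = v_{0}  so sig = ⟨2 | 1⟩
  {2,4}:  v_{2} + v_{4} = v_{1}  so sig = ⟨2 | 1⟩
  {3,5}:  v_{3} + v_{5} = v_{2}  so sig = ⟨2 | 1⟩
  {0,5}:  v_{0} + v_{5} = 2·v_{2}  so sig = ⟨2 | 2⟩
  {4,5}:  v_{4} + v_{5} = 2·v_{1}  so sig = ⟨2 | 2⟩

Signatures (|P|; sorted positive RHS coefficients), sorted:
    |P|=2: 9 collections, coeffs (), (), (1), (1), (1), (1), (1), (2), (2)


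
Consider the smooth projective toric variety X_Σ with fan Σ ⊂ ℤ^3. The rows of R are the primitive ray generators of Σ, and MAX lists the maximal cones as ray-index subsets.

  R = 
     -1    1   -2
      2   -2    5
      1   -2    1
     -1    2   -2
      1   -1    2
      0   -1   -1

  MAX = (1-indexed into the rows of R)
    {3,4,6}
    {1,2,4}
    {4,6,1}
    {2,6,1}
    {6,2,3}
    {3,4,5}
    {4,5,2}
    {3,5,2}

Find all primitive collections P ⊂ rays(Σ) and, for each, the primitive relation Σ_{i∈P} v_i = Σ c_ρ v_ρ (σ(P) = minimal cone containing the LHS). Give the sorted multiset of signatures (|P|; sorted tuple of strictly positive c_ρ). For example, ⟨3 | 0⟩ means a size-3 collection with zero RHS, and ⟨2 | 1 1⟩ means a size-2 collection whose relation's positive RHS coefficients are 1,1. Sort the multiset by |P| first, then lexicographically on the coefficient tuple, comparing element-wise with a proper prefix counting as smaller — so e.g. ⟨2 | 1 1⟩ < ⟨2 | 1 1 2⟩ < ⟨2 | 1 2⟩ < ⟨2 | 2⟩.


5 minimal non-faces of Δ(Σ) (on 6 rays):

  P={1,5}:  v_{1} + v_{5} = 0  ⟹  sig = ⟨2 | 0⟩
  P={1,3}:  v_{1} + v_{3} = v_{6}  ⟹  sig = ⟨2 | 1⟩
  P={5,6}:  v_{5} + v_{6} = v_{3}  ⟹  sig = ⟨2 | 1⟩
  P={2,4,6}:  v_{2} + v_{4} + v_{6} = v_{5}  ⟹  sig = ⟨3 | 1⟩
  P={2,3,4}:  v_{2} + v_{3} + v_{4} = 2·v_{5}  ⟹  sig = ⟨3 | 2⟩

so the primitive-relation signature multiset is
    |P|=2: 3 collections, coeffs (), (1), (1)
    |P|=3: 2 collections, coeffs (1), (2)


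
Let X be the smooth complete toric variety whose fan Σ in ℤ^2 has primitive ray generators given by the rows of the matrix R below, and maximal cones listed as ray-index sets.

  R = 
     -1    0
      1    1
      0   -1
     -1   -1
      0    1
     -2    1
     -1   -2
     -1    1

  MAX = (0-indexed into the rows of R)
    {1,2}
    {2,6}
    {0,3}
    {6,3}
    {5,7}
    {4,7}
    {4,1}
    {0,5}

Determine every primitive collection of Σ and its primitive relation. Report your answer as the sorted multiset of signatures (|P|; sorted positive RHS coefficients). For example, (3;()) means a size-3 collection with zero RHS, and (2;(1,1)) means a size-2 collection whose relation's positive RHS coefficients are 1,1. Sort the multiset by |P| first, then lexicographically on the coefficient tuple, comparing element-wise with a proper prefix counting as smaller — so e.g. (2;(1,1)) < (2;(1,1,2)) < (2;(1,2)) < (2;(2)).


Minimal non-faces — 20 found among 8 rays, 8 max cones:

  P = {1,3}:  v_{1} + v_{3} = 0  so sig = (2;())
  P = {2,4}:  v_{2} + v_{4} = 0  so sig = (2;())
  P = {0,1}:  v_{0} + v_{1} = v_{4}  so sig = (2;(1))
  P = {0,2}:  v_{0} + v_{2} = v_{3}  so sig = (2;(1))
  P = {0,4}:  v_{0} + v_{4} = v_{7}  so sig = (2;(1))
  P = {0,7}:  v_{0} + v_{7} = v_{5}  so sig = (2;(1))
  P = {1,6}:  v_{1} + v_{6} = v_{2}  so sig = (2;(1))
  P = {2,3}:  v_{2} + v_{3} = v_{6}  so sig = (2;(1))
  P = {2,7}:  v_{2} + v_{7} = v_{0}  so sig = (2;(1))
  P = {3,4}:  v_{3} + v_{4} = v_{0}  so sig = (2;(1))
  P = {4,6}:  v_{4} + v_{6} = v_{3}  so sig = (2;(1))
  P = {1,5}:  v_{1} + v_{5} = v_{4} + v_{7}  so sig = (2;(1,1))
  P = {6,7}:  v_{6} + v_{7} = v_{0} + v_{3}  so sig = (2;(1,1))
  P = {5,6}:  v_{5} + v_{6} = 2·v_{0} + v_{3}  so sig = (2;(1,2))
  P = {0,6}:  v_{0} + v_{6} = 2·v_{3}  so sig = (2;(2))
  P = {1,7}:  v_{1} + v_{7} = 2·v_{4}  so sig = (2;(2))
  P = {2,5}:  v_{2} + v_{5} = 2·v_{0}  so sig = (2;(2))
  P = {3,7}:  v_{3} + v_{7} = 2·v_{0}  so sig = (2;(2))
  P = {4,5}:  v_{4} + v_{5} = 2·v_{7}  so sig = (2;(2))
  P = {3,5}:  v_{3} + v_{5} = 3·v_{0}  so sig = (2;(3))

Hence PRS(X_Σ) =
{ (2;()) ×2,  (2;(1)) ×9,  (2;(1,1)) ×2,  (2;(1,2)),  (2;(2)) ×5,  (2;(3)) }


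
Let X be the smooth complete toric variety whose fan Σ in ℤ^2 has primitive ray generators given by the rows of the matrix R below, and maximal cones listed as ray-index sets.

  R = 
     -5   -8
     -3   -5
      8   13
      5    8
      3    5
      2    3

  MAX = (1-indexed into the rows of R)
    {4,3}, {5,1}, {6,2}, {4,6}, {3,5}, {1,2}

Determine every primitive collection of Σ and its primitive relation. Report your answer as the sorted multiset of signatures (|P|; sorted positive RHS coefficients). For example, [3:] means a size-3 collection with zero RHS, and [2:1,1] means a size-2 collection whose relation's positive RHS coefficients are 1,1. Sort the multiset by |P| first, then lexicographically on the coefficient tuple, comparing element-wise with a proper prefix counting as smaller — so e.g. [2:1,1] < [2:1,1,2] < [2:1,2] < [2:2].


9 collections generate NE(X_Σ); each relation:

  P={1,4}:  v_{1} + v_{4} = 0 — sig = [2:]
  P={2,5}:  v_{2} + v_{5} = 0 — sig = [2:]
  P={1,3}:  v_{1} + v_{3} = v_{5} — sig = [2:1]
  P={1,6}:  v_{1} + v_{6} = v_{2} — sig = [2:1]
  P={2,3}:  v_{2} + v_{3} = v_{4} — sig = [2:1]
  P={2,4}:  v_{2} + v_{4} = v_{6} — sig = [2:1]
  P={4,5}:  v_{4} + v_{5} = v_{3} — sig = [2:1]
  P={5,6}:  v_{5} + v_{6} = v_{4} — sig = [2:1]
  P={3,6}:  v_{3} + v_{6} = 2·v_{4} — sig = [2:2]

Hence PRS(X_Σ) =
    [2:]
    [2:]
    [2:1]
    [2:1]
    [2:1]
    [2:1]
    [2:1]
    [2:1]
    [2:2]


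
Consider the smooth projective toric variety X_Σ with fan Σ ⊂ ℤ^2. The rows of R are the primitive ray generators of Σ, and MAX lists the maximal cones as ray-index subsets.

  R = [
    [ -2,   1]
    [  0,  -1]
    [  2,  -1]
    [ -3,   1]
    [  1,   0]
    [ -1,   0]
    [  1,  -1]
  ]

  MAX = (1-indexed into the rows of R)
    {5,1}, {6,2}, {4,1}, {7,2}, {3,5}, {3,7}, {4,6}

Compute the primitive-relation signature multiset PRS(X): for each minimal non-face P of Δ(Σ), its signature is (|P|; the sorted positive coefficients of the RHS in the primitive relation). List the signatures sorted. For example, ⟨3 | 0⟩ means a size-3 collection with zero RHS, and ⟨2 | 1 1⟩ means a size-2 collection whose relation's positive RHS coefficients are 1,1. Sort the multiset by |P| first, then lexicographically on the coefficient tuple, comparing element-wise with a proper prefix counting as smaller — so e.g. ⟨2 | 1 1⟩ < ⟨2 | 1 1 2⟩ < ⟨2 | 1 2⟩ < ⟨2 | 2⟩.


Δ(Σ) — 7 vertices, 14 min non-faces:

  P = {1,3}:  v_{1} + v_{3} = 0  →  sig = ⟨2 | 0⟩
  P = {5,6}:  v_{5} + v_{6} = 0  →  sig = ⟨2 | 0⟩
  P = {1,6}:  v_{1} + v_{6} = v_{4}  →  sig = ⟨2 | 1⟩
  P = {1,7}:  v_{1} + v_{7} = v_{6}  →  sig = ⟨2 | 1⟩
  P = {2,5}:  v_{2} + v_{5} = v_{7}  →  sig = ⟨2 | 1⟩
  P = {3,4}:  v_{3} + v_{4} = v_{6}  →  sig = ⟨2 | 1⟩
  P = {3,6}:  v_{3} + v_{6} = v_{7}  →  sig = ⟨2 | 1⟩
  P = {4,5}:  v_{4} + v_{5} = v_{1}  →  sig = ⟨2 | 1⟩
  P = {5,7}:  v_{5} + v_{7} = v_{3}  →  sig = ⟨2 | 1⟩
  P = {6,7}:  v_{6} + v_{7} = v_{2}  →  sig = ⟨2 | 1⟩
  P = {1,2}:  v_{1} + v_{2} = 2·v_{6}  →  sig = ⟨2 | 2⟩
  P = {2,3}:  v_{2} + v_{3} = 2·v_{7}  →  sig = ⟨2 | 2⟩
  P = {4,7}:  v_{4} + v_{7} = 2·v_{6}  →  sig = ⟨2 | 2⟩
  P = {2,4}:  v_{2} + v_{4} = 3·v_{6}  →  sig = ⟨2 | 3⟩

Hence PRS(X_Σ) =
{ ⟨2 | 0⟩ ×2,  ⟨2 | 1⟩ ×8,  ⟨2 | 2⟩ ×3,  ⟨2 | 3⟩ }


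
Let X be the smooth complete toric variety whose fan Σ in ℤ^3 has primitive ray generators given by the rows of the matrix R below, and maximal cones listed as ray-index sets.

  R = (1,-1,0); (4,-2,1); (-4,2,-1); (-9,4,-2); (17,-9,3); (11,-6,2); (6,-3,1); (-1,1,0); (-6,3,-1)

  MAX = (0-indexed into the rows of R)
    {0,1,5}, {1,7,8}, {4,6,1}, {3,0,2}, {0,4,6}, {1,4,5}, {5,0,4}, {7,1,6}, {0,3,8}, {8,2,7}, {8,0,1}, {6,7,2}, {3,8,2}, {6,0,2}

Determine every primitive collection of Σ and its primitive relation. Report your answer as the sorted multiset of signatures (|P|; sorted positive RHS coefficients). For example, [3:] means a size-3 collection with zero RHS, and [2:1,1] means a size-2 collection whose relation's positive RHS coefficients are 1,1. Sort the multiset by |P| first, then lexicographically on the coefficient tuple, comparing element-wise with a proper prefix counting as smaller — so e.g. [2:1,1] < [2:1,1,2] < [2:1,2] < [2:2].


Σ has 18 primitive collections:

  {0,7}:  v_{0} + v_{7} = 0 ; sig = [2:]
  {1,2}:  v_{1} + v_{2} = 0 ; sig = [2:]
  {6,8}:  v_{6} + v_{8} = 0 ; sig = [2:]
  {4,8}:  v_{4} + v_{8} = v_{5} ; sig = [2:1]
  {5,6}:  v_{5} + v_{6} = v_{4} ; sig = [2:1]
  {1,3}:  v_{1} + v_{3} = v_{0} + v_{8} ; sig = [2:1,1]
  {2,5}:  v_{2} + v_{5} = v_{0} + v_{6} ; sig = [2:1,1]
  {3,6}:  v_{3} + v_{6} = v_{0} + v_{2} ; sig = [2:1,1]
  {3,7}:  v_{3} + v_{7} = v_{2} + v_{8} ; sig = [2:1,1]
  {5,7}:  v_{5} + v_{7} = v_{1} + v_{6} ; sig = [2:1,1]
  {5,8}:  v_{5} + v_{8} = v_{0} + v_{1} ; sig = [2:1,1]
  {2,4}:  v_{2} + v_{4} = v_{0} + 2·v_{6} ; sig = [2:1,2]
  {3,4}:  v_{3} + v_{4} = 2·v_{0} + v_{6} ; sig = [2:1,2]
  {4,7}:  v_{4} + v_{7} = v_{1} + 2·v_{6} ; sig = [2:1,2]
  {3,5}:  v_{3} + v_{5} = 2·v_{0} ; sig = [2:2]
  {0,1,6}:  v_{0} + v_{1} + v_{6} = v_{5} ; sig = [3:1]
  {0,2,8}:  v_{0} + v_{2} + v_{8} = v_{3} ; sig = [3:1]
  {0,1,4}:  v_{0} + v_{1} + v_{4} = 2·v_{5} ; sig = [3:2]

Hence PRS(X_Σ) =
    |P|=2: 15 collections, coeffs (), (), (), (1), (1), (1,1), (1,1), (1,1), (1,1), (1,1), (1,1), (1,2), (1,2), (1,2), (2)
    |P|=3: 3 collections, coeffs (1), (1), (2)


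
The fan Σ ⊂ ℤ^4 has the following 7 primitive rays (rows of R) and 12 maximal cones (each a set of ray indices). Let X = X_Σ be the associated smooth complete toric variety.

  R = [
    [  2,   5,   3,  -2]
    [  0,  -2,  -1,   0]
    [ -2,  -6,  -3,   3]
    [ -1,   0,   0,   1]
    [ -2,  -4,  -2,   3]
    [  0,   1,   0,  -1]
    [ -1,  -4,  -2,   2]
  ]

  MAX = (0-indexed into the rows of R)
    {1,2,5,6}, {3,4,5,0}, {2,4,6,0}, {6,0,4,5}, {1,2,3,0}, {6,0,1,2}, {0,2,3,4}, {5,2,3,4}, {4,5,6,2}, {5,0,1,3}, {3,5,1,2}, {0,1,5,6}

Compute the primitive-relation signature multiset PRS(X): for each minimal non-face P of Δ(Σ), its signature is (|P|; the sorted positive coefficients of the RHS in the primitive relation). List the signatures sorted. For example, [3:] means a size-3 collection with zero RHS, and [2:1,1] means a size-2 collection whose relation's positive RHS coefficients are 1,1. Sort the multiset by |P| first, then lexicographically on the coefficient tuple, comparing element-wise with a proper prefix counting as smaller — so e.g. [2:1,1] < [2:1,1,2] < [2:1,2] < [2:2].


Δ(Σ) — 7 vertices, 3 min non-faces:

  • {1,4}:  v_{1} + v_{4} = v_{2} ; sig = [2:1]
  • {3,6}:  v_{3} + v_{6} = v_{4} ; sig = [2:1]
  • {0,2,5}:  v_{0} + v_{2} + v_{5} = 0 ; sig = [3:]

Signatures (|P|; sorted positive RHS coefficients), sorted:
[[2:1], [2:1], [3:]]


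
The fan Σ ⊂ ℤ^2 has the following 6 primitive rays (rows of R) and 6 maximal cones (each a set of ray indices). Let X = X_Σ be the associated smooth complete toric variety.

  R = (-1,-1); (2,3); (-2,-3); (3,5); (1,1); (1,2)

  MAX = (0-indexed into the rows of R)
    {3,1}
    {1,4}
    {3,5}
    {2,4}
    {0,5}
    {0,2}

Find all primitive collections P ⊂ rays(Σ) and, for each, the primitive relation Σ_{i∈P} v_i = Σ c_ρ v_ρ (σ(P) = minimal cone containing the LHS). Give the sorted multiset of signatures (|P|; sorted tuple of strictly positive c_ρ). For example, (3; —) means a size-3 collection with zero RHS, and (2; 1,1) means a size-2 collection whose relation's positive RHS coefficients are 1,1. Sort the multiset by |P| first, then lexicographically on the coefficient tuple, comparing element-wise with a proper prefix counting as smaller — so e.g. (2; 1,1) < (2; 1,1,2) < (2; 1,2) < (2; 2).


Primitive collections (9):

  P = {0,4}:  v_{0} + v_{4} = 0  ⟹  sig = (2; —)
  P = {1,2}:  v_{1} + v_{2} = 0  ⟹  sig = (2; —)
  P = {0,1}:  v_{0} + v_{1} = v_{5}  ⟹  sig = (2; 1)
  P = {1,5}:  v_{1} + v_{5} = v_{3}  ⟹  sig = (2; 1)
  P = {2,3}:  v_{2} + v_{3} = v_{5}  ⟹  sig = (2; 1)
  P = {2,5}:  v_{2} + v_{5} = v_{0}  ⟹  sig = (2; 1)
  P = {4,5}:  v_{4} + v_{5} = v_{1}  ⟹  sig = (2; 1)
  P = {0,3}:  v_{0} + v_{3} = 2·v_{5}  ⟹  sig = (2; 2)
  P = {3,4}:  v_{3} + v_{4} = 2·v_{1}  ⟹  sig = (2; 2)

Hence PRS(X_Σ) =
    (2; —)
    (2; —)
    (2; 1)
    (2; 1)
    (2; 1)
    (2; 1)
    (2; 1)
    (2; 2)
    (2; 2)


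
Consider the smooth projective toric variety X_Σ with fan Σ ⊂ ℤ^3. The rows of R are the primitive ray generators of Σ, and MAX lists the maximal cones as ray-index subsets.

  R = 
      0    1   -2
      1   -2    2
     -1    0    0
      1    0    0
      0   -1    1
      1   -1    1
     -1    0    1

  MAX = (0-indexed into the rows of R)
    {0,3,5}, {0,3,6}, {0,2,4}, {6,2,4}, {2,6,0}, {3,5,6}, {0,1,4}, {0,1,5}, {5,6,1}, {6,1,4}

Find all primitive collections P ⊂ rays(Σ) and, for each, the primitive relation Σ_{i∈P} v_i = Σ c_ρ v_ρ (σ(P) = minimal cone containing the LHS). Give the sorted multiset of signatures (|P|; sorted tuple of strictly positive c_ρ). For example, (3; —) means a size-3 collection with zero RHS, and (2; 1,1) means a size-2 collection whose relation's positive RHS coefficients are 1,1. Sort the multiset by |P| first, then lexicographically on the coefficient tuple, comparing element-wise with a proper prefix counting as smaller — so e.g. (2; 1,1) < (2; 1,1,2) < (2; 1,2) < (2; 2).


Minimal non-faces — 9 found among 7 rays, 10 max cones:

  P = {2,3}:  v_{2} + v_{3} = 0 ; sig = (2; —)
  P = {2,5}:  v_{2} + v_{5} = v_{4} ; sig = (2; 1)
  P = {3,4}:  v_{3} + v_{4} = v_{5} ; sig = (2; 1)
  P = {4,5}:  v_{4} + v_{5} = v_{1} ; sig = (2; 1)
  P = {1,2}:  v_{1} + v_{2} = 2·v_{4} ; sig = (2; 2)
  P = {1,3}:  v_{1} + v_{3} = 2·v_{5} ; sig = (2; 2)
  P = {0,5,6}:  v_{0} + v_{5} + v_{6} = 0 ; sig = (3; —)
  P = {0,1,6}:  v_{0} + v_{1} + v_{6} = v_{4} ; sig = (3; 1)
  P = {0,4,6}:  v_{0} + v_{4} + v_{6} = v_{2} ; sig = (3; 1)

Sorted signature multiset PRS(X):
    (2; —)
    (2; 1)
    (2; 1)
    (2; 1)
    (2; 2)
    (2; 2)
    (3; —)
    (3; 1)
    (3; 1)


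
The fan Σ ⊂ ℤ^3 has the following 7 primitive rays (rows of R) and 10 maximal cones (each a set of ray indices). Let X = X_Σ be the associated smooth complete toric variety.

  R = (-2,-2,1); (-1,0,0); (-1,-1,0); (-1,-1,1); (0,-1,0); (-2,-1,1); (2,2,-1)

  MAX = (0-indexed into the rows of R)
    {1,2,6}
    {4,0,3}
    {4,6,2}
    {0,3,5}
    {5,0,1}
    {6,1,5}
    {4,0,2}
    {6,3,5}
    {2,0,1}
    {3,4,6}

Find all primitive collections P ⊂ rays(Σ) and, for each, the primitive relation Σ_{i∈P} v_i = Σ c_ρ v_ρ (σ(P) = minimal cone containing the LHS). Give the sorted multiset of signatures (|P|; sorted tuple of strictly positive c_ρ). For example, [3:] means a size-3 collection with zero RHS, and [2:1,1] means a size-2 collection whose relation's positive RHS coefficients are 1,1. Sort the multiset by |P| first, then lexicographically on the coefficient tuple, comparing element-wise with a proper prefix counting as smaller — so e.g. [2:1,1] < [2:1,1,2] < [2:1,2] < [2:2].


Minimal non-faces — 6 found among 7 rays, 10 max cones:

  • {0,6}:  v_{0} + v_{6} = 0  so sig = [2:]
  • {1,3}:  v_{1} + v_{3} = v_{5}  so sig = [2:1]
  • {1,4}:  v_{1} + v_{4} = v_{2}  so sig = [2:1]
  • {2,3}:  v_{2} + v_{3} = v_{0}  so sig = [2:1]
  • {4,5}:  v_{4} + v_{5} = v_{0}  so sig = [2:1]
  • {2,5}:  v_{2} + v_{5} = v_{0} + v_{1}  so sig = [2:1,1]

Signatures (|P|; sorted positive RHS coefficients), sorted:
    |P|=2: 6 collections, coeffs (), (1), (1), (1), (1), (1,1)


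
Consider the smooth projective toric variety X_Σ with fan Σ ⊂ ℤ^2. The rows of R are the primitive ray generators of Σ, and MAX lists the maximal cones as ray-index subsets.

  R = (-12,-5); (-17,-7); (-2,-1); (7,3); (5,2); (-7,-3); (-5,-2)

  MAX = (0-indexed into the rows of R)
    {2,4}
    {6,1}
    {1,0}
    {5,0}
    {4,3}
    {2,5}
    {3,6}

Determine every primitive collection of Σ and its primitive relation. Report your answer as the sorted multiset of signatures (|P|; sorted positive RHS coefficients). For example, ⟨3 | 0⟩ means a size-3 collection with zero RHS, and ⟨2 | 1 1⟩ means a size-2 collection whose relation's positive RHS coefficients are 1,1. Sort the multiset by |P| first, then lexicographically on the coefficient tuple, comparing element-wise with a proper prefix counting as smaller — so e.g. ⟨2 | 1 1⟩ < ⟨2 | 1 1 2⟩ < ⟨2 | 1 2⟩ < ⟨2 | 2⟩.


14 collections generate NE(X_Σ); each relation:

  • {3,5}:  v_{3} + v_{5} = 0 — sig = ⟨2 | 0⟩
  • {4,6}:  v_{4} + v_{6} = 0 — sig = ⟨2 | 0⟩
  • {0,3}:  v_{0} + v_{3} = v_{6} — sig = ⟨2 | 1⟩
  • {0,4}:  v_{0} + v_{4} = v_{5} — sig = ⟨2 | 1⟩
  • {0,6}:  v_{0} + v_{6} = v_{1} — sig = ⟨2 | 1⟩
  • {1,4}:  v_{1} + v_{4} = v_{0} — sig = ⟨2 | 1⟩
  • {2,3}:  v_{2} + v_{3} = v_{4} — sig = ⟨2 | 1⟩
  • {2,6}:  v_{2} + v_{6} = v_{5} — sig = ⟨2 | 1⟩
  • {4,5}:  v_{4} + v_{5} = v_{2} — sig = ⟨2 | 1⟩
  • {5,6}:  v_{5} + v_{6} = v_{0} — sig = ⟨2 | 1⟩
  • {1,2}:  v_{1} + v_{2} = v_{0} + v_{5} — sig = ⟨2 | 1 1⟩
  • {0,2}:  v_{0} + v_{2} = 2·v_{5} — sig = ⟨2 | 2⟩
  • {1,3}:  v_{1} + v_{3} = 2·v_{6} — sig = ⟨2 | 2⟩
  • {1,5}:  v_{1} + v_{5} = 2·v_{0} — sig = ⟨2 | 2⟩

Signatures (|P|; sorted positive RHS coefficients), sorted:
    |P|=2: 14 collections, coeffs (), (), (1), (1), (1), (1), (1), (1), (1), (1), (1,1), (2), (2), (2)


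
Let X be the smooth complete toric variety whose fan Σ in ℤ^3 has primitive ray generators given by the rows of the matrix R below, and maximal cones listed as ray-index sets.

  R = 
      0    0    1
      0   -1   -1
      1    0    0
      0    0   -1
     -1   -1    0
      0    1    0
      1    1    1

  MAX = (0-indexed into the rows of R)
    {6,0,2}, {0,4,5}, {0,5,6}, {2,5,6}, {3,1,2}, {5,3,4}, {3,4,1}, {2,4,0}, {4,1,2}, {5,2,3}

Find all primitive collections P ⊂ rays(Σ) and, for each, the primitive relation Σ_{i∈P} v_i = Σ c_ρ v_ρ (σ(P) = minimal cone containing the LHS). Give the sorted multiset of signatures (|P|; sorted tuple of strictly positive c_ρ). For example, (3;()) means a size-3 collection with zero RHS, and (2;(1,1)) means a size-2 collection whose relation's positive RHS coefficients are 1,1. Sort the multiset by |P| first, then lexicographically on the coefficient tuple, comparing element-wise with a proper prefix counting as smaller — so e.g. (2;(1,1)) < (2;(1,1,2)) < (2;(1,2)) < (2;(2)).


Σ has 9 primitive collections:

  P = {0,3}:  v_{0} + v_{3} = 0  ⟹  sig = (2;())
  P = {1,5}:  v_{1} + v_{5} = v_{3}  ⟹  sig = (2;(1))
  P = {1,6}:  v_{1} + v_{6} = v_{2}  ⟹  sig = (2;(1))
  P = {4,6}:  v_{4} + v_{6} = v_{0}  ⟹  sig = (2;(1))
  P = {0,1}:  v_{0} + v_{1} = v_{2} + v_{4}  ⟹  sig = (2;(1,1))
  P = {3,6}:  v_{3} + v_{6} = v_{2} + v_{5}  ⟹  sig = (2;(1,1))
  P = {2,4,5}:  v_{2} + v_{4} + v_{5} = 0  ⟹  sig = (3;())
  P = {0,2,5}:  v_{0} + v_{2} + v_{5} = v_{6}  ⟹  sig = (3;(1))
  P = {2,3,4}:  v_{2} + v_{3} + v_{4} = v_{1}  ⟹  sig = (3;(1))

Hence PRS(X_Σ) =
    |P|=2: 6 collections, coeffs (), (1), (1), (1), (1,1), (1,1)
    |P|=3: 3 collections, coeffs (), (1), (1)


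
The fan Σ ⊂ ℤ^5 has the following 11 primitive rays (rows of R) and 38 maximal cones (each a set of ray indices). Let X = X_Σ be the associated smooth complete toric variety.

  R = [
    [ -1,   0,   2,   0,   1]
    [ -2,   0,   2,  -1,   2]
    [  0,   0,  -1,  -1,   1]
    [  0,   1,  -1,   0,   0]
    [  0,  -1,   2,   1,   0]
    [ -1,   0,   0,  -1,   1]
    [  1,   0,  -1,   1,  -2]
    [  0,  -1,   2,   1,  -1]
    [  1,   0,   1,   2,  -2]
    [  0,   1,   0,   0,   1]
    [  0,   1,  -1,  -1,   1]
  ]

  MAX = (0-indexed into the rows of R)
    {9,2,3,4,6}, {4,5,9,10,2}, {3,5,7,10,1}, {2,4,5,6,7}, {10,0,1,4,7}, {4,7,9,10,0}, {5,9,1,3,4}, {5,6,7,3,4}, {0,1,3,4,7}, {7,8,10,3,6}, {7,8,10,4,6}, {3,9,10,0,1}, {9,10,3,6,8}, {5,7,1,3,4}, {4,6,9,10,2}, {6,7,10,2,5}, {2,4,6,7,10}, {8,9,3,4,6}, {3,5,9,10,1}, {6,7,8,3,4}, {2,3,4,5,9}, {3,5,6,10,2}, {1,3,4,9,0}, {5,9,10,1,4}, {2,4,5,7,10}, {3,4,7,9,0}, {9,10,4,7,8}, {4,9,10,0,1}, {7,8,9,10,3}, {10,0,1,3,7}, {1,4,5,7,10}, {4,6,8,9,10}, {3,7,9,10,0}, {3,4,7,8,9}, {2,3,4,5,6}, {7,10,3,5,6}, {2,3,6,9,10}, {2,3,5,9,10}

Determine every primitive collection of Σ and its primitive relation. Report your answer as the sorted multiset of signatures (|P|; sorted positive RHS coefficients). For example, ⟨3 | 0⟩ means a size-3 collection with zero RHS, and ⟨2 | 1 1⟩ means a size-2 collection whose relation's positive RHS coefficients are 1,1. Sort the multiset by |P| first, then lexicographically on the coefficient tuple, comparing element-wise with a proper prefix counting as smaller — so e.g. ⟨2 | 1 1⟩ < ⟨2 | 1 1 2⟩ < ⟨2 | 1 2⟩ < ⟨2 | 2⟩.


Σ has 17 primitive collections:

  • {0,5}:  v_{0} + v_{5} = v_{1}  →  sig = ⟨2 | 1⟩
  • {0,6}:  v_{0} + v_{6} = v_{3} + v_{7}  →  sig = ⟨2 | 1 1⟩
  • {5,8}:  v_{5} + v_{8} = v_{3} + v_{7}  →  sig = ⟨2 | 1 1⟩
  • {0,2}:  v_{0} + v_{2} = v_{4} + v_{5} + v_{10}  →  sig = ⟨2 | 1 1 1⟩
  • {1,6}:  v_{1} + v_{6} = v_{3} + v_{5} + v_{7}  →  sig = ⟨2 | 1 1 1⟩
  • {1,8}:  v_{1} + v_{8} = v_{0} + v_{3} + v_{7}  →  sig = ⟨2 | 1 1 1⟩
  • {2,8}:  v_{2} + v_{8} = v_{4} + v_{6} + v_{10}  →  sig = ⟨2 | 1 1 1⟩
  • {0,8}:  v_{0} + v_{8} = v_{3} + 2·v_{7} + v_{9}  →  sig = ⟨2 | 1 1 2⟩
  • {1,2}:  v_{1} + v_{2} = v_{4} + 2·v_{5} + v_{10}  →  sig = ⟨2 | 1 1 2⟩
  • {2,3,7}:  v_{2} + v_{3} + v_{7} = 0  →  sig = ⟨3 | 0⟩
  • {3,4,10}:  v_{3} + v_{4} + v_{10} = v_{9}  →  sig = ⟨3 | 1⟩
  • {5,6,9}:  v_{5} + v_{6} + v_{9} = v_{3}  →  sig = ⟨3 | 1⟩
  • {5,7,9}:  v_{5} + v_{7} + v_{9} = v_{0}  →  sig = ⟨3 | 1⟩
  • {6,7,9}:  v_{6} + v_{7} + v_{9} = v_{8}  →  sig = ⟨3 | 1⟩
  • {2,7,9}:  v_{2} + v_{7} + v_{9} = v_{4} + v_{10}  →  sig = ⟨3 | 1 1⟩
  • {1,7,9}:  v_{1} + v_{7} + v_{9} = 2·v_{0}  →  sig = ⟨3 | 2⟩
  • {4,5,6,10}:  v_{4} + v_{5} + v_{6} + v_{10} = 0  →  sig = ⟨4 | 0⟩

Hence PRS(X_Σ) =
    ⟨2 | 1⟩
    ⟨2 | 1 1⟩
    ⟨2 | 1 1⟩
    ⟨2 | 1 1 1⟩
    ⟨2 | 1 1 1⟩
    ⟨2 | 1 1 1⟩
    ⟨2 | 1 1 1⟩
    ⟨2 | 1 1 2⟩
    ⟨2 | 1 1 2⟩
    ⟨3 | 0⟩
    ⟨3 | 1⟩
    ⟨3 | 1⟩
    ⟨3 | 1⟩
    ⟨3 | 1⟩
    ⟨3 | 1 1⟩
    ⟨3 | 2⟩
    ⟨4 | 0⟩


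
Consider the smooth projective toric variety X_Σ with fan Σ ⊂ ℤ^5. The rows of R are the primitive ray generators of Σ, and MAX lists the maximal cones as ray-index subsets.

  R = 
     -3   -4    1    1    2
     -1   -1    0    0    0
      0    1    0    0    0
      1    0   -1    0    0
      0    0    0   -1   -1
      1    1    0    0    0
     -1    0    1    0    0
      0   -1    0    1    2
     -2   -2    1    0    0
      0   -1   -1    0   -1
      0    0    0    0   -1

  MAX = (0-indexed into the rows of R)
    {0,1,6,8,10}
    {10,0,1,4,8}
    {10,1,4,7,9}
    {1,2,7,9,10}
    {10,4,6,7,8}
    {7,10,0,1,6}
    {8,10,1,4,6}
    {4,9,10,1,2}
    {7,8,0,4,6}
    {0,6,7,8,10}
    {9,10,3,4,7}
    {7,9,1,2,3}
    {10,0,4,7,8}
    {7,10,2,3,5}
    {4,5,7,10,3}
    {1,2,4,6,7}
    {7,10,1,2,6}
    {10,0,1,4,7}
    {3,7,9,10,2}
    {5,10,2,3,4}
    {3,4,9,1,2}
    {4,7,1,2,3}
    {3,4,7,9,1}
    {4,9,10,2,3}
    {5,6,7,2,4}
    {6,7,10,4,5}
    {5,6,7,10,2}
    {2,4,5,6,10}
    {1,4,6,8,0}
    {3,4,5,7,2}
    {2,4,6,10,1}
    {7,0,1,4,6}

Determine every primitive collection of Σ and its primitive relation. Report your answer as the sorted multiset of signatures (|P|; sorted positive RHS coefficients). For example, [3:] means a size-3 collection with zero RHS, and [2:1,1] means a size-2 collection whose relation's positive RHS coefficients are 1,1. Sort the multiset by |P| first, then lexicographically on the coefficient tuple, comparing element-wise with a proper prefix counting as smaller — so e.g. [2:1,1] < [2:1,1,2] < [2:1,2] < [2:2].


18 collections generate NE(X_Σ); each relation:

  • {1,5}:  v_{1} + v_{5} = 0  →  sig = [2:]
  • {3,6}:  v_{3} + v_{6} = 0  →  sig = [2:]
  • {0,5}:  v_{0} + v_{5} = v_{7} + v_{8}  →  sig = [2:1,1]
  • {2,8}:  v_{2} + v_{8} = v_{1} + v_{6}  →  sig = [2:1,1]
  • {5,9}:  v_{5} + v_{9} = v_{3} + v_{10}  →  sig = [2:1,1]
  • {6,9}:  v_{6} + v_{9} = v_{1} + v_{10}  →  sig = [2:1,1]
  • {3,8}:  v_{3} + v_{8} = v_{1} + v_{4} + v_{7} + v_{10}  →  sig = [2:1,1,1,1]
  • {5,8}:  v_{5} + v_{8} = v_{4} + v_{6} + v_{7} + v_{10}  →  sig = [2:1,1,1,1]
  • {0,2}:  v_{0} + v_{2} = 2·v_{1} + v_{6} + v_{7}  →  sig = [2:1,1,2]
  • {0,3}:  v_{0} + v_{3} = 2·v_{1} + v_{4} + 2·v_{7} + v_{10}  →  sig = [2:1,1,2,2]
  • {8,9}:  v_{8} + v_{9} = 2·v_{1} + v_{4} + v_{7} + 2·v_{10}  →  sig = [2:1,1,2,2]
  • {0,9}:  v_{0} + v_{9} = 3·v_{1} + v_{4} + 2·v_{7} + 2·v_{10}  →  sig = [2:1,2,2,3]
  • {1,3,10}:  v_{1} + v_{3} + v_{10} = v_{9}  →  sig = [3:1]
  • {1,7,8}:  v_{1} + v_{7} + v_{8} = v_{0}  →  sig = [3:1]
  • {2,4,7,10}:  v_{2} + v_{4} + v_{7} + v_{10} = 0  →  sig = [4:]
  • {2,4,7,9}:  v_{2} + v_{4} + v_{7} + v_{9} = v_{1} + v_{3}  →  sig = [4:1,1]
  • {0,4,6,10}:  v_{0} + v_{4} + v_{6} + v_{10} = 2·v_{8}  →  sig = [4:2]
  • {1,4,6,7,10}:  v_{1} + v_{4} + v_{6} + v_{7} + v_{10} = v_{8}  →  sig = [5:1]

so the primitive-relation signature multiset is
    [2:]
    [2:]
    [2:1,1]
    [2:1,1]
    [2:1,1]
    [2:1,1]
    [2:1,1,1,1]
    [2:1,1,1,1]
    [2:1,1,2]
    [2:1,1,2,2]
    [2:1,1,2,2]
    [2:1,2,2,3]
    [3:1]
    [3:1]
    [4:]
    [4:1,1]
    [4:2]
    [5:1]


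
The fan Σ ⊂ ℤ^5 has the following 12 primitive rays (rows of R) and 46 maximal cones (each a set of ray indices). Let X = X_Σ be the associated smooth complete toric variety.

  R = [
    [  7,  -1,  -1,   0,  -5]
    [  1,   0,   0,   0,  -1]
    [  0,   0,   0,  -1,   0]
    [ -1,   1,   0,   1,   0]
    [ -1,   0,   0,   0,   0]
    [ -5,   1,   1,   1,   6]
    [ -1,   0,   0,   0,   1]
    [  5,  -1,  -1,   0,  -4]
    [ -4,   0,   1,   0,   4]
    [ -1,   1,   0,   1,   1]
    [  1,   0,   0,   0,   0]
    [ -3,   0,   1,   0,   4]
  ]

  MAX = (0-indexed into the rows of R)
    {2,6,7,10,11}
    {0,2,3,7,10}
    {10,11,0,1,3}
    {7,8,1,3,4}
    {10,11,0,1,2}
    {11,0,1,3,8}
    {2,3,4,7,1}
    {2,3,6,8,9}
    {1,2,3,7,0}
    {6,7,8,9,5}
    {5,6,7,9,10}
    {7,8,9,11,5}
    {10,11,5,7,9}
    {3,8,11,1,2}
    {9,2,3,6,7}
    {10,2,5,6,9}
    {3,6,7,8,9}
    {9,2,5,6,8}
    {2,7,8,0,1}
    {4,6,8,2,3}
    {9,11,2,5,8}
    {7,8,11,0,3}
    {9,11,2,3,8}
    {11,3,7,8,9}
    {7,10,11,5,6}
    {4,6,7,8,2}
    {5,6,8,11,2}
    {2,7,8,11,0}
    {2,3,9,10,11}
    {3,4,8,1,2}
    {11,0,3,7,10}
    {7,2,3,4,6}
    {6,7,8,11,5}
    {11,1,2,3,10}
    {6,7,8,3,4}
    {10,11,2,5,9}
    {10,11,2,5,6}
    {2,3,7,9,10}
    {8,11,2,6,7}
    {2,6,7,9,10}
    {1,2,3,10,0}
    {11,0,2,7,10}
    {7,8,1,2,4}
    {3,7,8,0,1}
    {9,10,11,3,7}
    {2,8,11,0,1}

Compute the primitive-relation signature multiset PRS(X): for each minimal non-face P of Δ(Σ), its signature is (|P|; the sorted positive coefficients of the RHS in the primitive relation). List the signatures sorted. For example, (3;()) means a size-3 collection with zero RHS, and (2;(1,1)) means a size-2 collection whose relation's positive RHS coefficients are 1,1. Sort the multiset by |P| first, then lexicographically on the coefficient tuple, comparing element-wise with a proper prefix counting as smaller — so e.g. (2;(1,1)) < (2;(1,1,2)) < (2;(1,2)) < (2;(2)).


|primitive collections| = 25. Relations:

  P={1,6}:  v_{1} + v_{6} = 0  so sig = (2;())
  P={4,10}:  v_{4} + v_{10} = 0  so sig = (2;())
  P={4,11}:  v_{4} + v_{11} = v_{8}  so sig = (2;(1))
  P={8,10}:  v_{8} + v_{10} = v_{11}  so sig = (2;(1))
  P={0,4}:  v_{0} + v_{4} = v_{1} + v_{7}  so sig = (2;(1,1))
  P={0,6}:  v_{0} + v_{6} = v_{7} + v_{10}  so sig = (2;(1,1))
  P={1,5}:  v_{1} + v_{5} = v_{9} + v_{11}  so sig = (2;(1,1))
  P={1,9}:  v_{1} + v_{9} = v_{3} + v_{10}  so sig = (2;(1,1))
  P={4,9}:  v_{4} + v_{9} = v_{3} + v_{6}  so sig = (2;(1,1))
  P={4,5}:  v_{4} + v_{5} = v_{6} + v_{8} + v_{9}  so sig = (2;(1,1,1))
  P={0,5}:  v_{0} + v_{5} = v_{7} + v_{9} + v_{10} + v_{11}  so sig = (2;(1,1,1,1))
  P={0,9}:  v_{0} + v_{9} = v_{3} + v_{7} + 2·v_{10}  so sig = (2;(1,1,2))
  P={3,5}:  v_{3} + v_{5} = v_{8} + 2·v_{9}  so sig = (2;(1,2))
  P={1,7,10}:  v_{1} + v_{7} + v_{10} = v_{0}  so sig = (3;(1))
  P={3,6,10}:  v_{3} + v_{6} + v_{10} = v_{9}  so sig = (3;(1))
  P={6,9,11}:  v_{6} + v_{9} + v_{11} = v_{5}  so sig = (3;(1))
  P={1,7,11}:  v_{1} + v_{7} + v_{11} = v_{0} + v_{8}  so sig = (3;(1,1))
  P={3,6,11}:  v_{3} + v_{6} + v_{11} = v_{8} + v_{9}  so sig = (3;(1,1))
  P={2,5,7}:  v_{2} + v_{5} + v_{7} = 2·v_{6} + 2·v_{10}  so sig = (3;(2,2))
  P={2,3,7,8}:  v_{2} + v_{3} + v_{7} + v_{8} = 0  so sig = (4;())
  P={2,3,7,11}:  v_{2} + v_{3} + v_{7} + v_{11} = v_{10}  so sig = (4;(1))
  P={0,2,3,8}:  v_{0} + v_{2} + v_{3} + v_{8} = v_{1} + v_{10}  so sig = (4;(1,1))
  P={2,7,8,9}:  v_{2} + v_{7} + v_{8} + v_{9} = v_{6} + v_{10}  so sig = (4;(1,1))
  P={0,2,3,11}:  v_{0} + v_{2} + v_{3} + v_{11} = v_{1} + 2·v_{10}  so sig = (4;(1,2))
  P={2,7,9,11}:  v_{2} + v_{7} + v_{9} + v_{11} = v_{6} + 2·v_{10}  so sig = (4;(1,2))

so the primitive-relation signature multiset is
    (2;())
    (2;())
    (2;(1))
    (2;(1))
    (2;(1,1))
    (2;(1,1))
    (2;(1,1))
    (2;(1,1))
    (2;(1,1))
    (2;(1,1,1))
    (2;(1,1,1,1))
    (2;(1,1,2))
    (2;(1,2))
    (3;(1))
    (3;(1))
    (3;(1))
    (3;(1,1))
    (3;(1,1))
    (3;(2,2))
    (4;())
    (4;(1))
    (4;(1,1))
    (4;(1,1))
    (4;(1,2))
    (4;(1,2))


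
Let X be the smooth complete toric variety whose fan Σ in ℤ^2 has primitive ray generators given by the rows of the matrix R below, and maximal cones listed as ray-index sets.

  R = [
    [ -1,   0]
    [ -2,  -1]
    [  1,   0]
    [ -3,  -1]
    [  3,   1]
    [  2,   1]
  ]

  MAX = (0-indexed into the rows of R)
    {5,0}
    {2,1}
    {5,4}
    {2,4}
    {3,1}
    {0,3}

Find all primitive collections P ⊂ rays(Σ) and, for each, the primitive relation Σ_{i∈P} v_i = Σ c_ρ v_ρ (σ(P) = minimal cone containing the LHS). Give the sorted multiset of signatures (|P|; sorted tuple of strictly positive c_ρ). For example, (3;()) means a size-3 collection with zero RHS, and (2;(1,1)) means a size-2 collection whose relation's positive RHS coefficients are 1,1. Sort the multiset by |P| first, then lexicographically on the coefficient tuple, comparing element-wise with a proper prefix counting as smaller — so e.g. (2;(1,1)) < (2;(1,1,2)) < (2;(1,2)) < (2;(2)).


Minimal non-faces — 9 found among 6 rays, 6 max cones:

  P={0,2}:  v_{0} + v_{2} = 0  →  sig = (2;())
  P={1,5}:  v_{1} + v_{5} = 0  →  sig = (2;())
  P={3,4}:  v_{3} + v_{4} = 0  →  sig = (2;())
  P={0,1}:  v_{0} + v_{1} = v_{3}  →  sig = (2;(1))
  P={0,4}:  v_{0} + v_{4} = v_{5}  →  sig = (2;(1))
  P={1,4}:  v_{1} + v_{4} = v_{2}  →  sig = (2;(1))
  P={2,3}:  v_{2} + v_{3} = v_{1}  →  sig = (2;(1))
  P={2,5}:  v_{2} + v_{5} = v_{4}  →  sig = (2;(1))
  P={3,5}:  v_{3} + v_{5} = v_{0}  →  sig = (2;(1))

Hence PRS(X_Σ) =
    |P|=2: 9 collections, coeffs (), (), (), (1), (1), (1), (1), (1), (1)


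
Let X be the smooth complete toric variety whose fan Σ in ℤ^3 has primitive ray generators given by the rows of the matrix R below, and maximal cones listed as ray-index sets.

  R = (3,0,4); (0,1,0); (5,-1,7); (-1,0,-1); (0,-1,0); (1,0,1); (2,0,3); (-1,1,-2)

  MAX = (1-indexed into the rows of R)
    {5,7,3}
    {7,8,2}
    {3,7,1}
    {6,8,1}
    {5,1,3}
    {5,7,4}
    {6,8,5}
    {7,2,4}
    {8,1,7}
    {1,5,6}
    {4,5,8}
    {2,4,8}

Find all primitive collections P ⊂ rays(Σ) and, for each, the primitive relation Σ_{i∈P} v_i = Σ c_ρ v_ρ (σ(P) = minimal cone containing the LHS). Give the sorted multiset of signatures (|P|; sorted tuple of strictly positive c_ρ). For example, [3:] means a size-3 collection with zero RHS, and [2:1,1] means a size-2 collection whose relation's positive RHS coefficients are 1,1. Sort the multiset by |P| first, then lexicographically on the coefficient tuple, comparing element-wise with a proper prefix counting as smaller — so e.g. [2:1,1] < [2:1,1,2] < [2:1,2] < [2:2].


14 minimal non-faces of Δ(Σ) (on 8 rays):

  {2,5}:  v_{2} + v_{5} = 0 ; sig = [2:]
  {4,6}:  v_{4} + v_{6} = 0 ; sig = [2:]
  {1,4}:  v_{1} + v_{4} = v_{7} ; sig = [2:1]
  {6,7}:  v_{6} + v_{7} = v_{1} ; sig = [2:1]
  {2,3}:  v_{2} + v_{3} = v_{1} + v_{7} ; sig = [2:1,1]
  {2,6}:  v_{2} + v_{6} = v_{7} + v_{8} ; sig = [2:1,1]
  {3,8}:  v_{3} + v_{8} = v_{1} + v_{6} ; sig = [2:1,1]
  {1,2}:  v_{1} + v_{2} = 2·v_{7} + v_{8} ; sig = [2:1,2]
  {3,4}:  v_{3} + v_{4} = v_{5} + 2·v_{7} ; sig = [2:1,2]
  {3,6}:  v_{3} + v_{6} = 2·v_{1} + v_{5} ; sig = [2:1,2]
  {1,5,7}:  v_{1} + v_{5} + v_{7} = v_{3} ; sig = [3:1]
  {4,7,8}:  v_{4} + v_{7} + v_{8} = v_{2} ; sig = [3:1]
  {5,7,8}:  v_{5} + v_{7} + v_{8} = v_{6} ; sig = [3:1]
  {1,5,8}:  v_{1} + v_{5} + v_{8} = 2·v_{6} ; sig = [3:2]

so the primitive-relation signature multiset is
    [2:]
    [2:]
    [2:1]
    [2:1]
    [2:1,1]
    [2:1,1]
    [2:1,1]
    [2:1,2]
    [2:1,2]
    [2:1,2]
    [3:1]
    [3:1]
    [3:1]
    [3:2]


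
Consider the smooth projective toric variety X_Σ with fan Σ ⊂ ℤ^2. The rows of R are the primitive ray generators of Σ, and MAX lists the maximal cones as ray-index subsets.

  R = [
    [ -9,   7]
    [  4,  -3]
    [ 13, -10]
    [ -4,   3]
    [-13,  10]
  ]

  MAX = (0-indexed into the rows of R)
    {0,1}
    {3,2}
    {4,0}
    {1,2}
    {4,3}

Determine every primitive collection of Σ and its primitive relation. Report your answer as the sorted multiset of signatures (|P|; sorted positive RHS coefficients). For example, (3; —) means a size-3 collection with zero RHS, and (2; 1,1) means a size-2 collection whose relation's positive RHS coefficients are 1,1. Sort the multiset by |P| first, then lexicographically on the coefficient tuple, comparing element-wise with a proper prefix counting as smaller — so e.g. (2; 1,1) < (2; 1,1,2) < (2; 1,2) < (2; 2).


The 5 primitive collections of Σ (r=5, n=2):

  P={1,3}:  v_{1} + v_{3} = 0 — sig = (2; —)
  P={2,4}:  v_{2} + v_{4} = 0 — sig = (2; —)
  P={0,2}:  v_{0} + v_{2} = v_{1} — sig = (2; 1)
  P={0,3}:  v_{0} + v_{3} = v_{4} — sig = (2; 1)
  P={1,4}:  v_{1} + v_{4} = v_{0} — sig = (2; 1)

Signatures (|P|; sorted positive RHS coefficients), sorted:
{ (2; —) ×2,  (2; 1) ×3 }


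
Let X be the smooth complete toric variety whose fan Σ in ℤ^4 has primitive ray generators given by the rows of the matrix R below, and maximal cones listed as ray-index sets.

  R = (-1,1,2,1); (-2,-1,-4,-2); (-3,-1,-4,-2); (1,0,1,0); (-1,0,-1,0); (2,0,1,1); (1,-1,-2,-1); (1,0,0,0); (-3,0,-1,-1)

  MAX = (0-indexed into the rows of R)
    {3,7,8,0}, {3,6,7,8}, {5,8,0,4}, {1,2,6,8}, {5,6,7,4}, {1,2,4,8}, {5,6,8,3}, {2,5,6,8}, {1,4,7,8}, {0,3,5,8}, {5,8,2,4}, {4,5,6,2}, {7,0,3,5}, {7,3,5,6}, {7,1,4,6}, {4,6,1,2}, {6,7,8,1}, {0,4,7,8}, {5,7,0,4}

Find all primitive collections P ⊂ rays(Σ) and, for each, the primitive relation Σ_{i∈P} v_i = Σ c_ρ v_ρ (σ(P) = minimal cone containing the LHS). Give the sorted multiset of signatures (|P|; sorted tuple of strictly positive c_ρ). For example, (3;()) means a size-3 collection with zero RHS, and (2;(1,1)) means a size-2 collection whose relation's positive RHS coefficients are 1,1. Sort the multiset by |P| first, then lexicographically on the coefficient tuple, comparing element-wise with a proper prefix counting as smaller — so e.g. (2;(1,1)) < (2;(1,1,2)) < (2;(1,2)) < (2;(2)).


Σ has 10 primitive collections:

  {0,6}:  v_{0} + v_{6} = 0  ⇒ sig = (2;())
  {3,4}:  v_{3} + v_{4} = 0  ⇒ sig = (2;())
  {2,7}:  v_{2} + v_{7} = v_{1}  ⇒ sig = (2;(1))
  {0,2}:  v_{0} + v_{2} = v_{4} + v_{8}  ⇒ sig = (2;(1,1))
  {1,5}:  v_{1} + v_{5} = v_{4} + v_{6}  ⇒ sig = (2;(1,1))
  {2,3}:  v_{2} + v_{3} = v_{6} + v_{8}  ⇒ sig = (2;(1,1))
  {0,1}:  v_{0} + v_{1} = v_{4} + v_{7} + v_{8}  ⇒ sig = (2;(1,1,1))
  {1,3}:  v_{1} + v_{3} = v_{6} + v_{7} + v_{8}  ⇒ sig = (2;(1,1,1))
  {5,7,8}:  v_{5} + v_{7} + v_{8} = 0  ⇒ sig = (3;())
  {4,6,8}:  v_{4} + v_{6} + v_{8} = v_{2}  ⇒ sig = (3;(1))

so the primitive-relation signature multiset is
    |P|=2: 8 collections, coeffs (), (), (1), (1,1), (1,1), (1,1), (1,1,1), (1,1,1)
    |P|=3: 2 collections, coeffs (), (1)


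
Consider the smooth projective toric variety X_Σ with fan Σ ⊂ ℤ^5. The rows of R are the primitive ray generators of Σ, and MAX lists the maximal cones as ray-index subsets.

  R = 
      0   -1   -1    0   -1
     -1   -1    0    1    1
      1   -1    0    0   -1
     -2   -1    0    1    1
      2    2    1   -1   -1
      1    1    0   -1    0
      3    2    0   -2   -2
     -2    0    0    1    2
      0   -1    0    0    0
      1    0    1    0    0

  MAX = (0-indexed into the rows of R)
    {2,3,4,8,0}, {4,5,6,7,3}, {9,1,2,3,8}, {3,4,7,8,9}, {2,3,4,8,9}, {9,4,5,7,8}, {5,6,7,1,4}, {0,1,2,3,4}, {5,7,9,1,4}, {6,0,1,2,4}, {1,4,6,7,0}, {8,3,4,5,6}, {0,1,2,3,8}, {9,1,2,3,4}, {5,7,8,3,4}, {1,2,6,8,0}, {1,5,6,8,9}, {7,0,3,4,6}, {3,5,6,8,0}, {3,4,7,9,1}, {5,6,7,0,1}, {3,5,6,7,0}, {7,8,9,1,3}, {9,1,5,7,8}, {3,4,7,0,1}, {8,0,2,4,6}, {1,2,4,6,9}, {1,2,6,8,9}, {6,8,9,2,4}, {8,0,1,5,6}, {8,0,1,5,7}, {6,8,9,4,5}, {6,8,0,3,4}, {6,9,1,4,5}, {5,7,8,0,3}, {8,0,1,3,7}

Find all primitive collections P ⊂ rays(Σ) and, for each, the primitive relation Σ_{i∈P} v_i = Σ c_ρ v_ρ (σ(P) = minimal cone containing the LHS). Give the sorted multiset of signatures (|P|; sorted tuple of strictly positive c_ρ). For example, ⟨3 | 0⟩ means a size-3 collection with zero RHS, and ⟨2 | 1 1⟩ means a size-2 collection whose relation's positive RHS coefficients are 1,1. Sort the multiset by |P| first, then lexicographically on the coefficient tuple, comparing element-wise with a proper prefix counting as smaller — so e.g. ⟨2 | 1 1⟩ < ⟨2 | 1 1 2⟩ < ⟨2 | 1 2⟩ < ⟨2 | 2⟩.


Δ(Σ) — 10 vertices, 13 min non-faces:

  {0,9}:  v_{0} + v_{9} = v_{2} ; sig = ⟨2 | 1⟩
  {2,7}:  v_{2} + v_{7} = v_{1} ; sig = ⟨2 | 1⟩
  {2,5}:  v_{2} + v_{5} = v_{1} + v_{6} + v_{8} ; sig = ⟨2 | 1 1 1⟩
  {1,3,6}:  v_{1} + v_{3} + v_{6} = 0 ; sig = ⟨3 | 0⟩
  {0,4,5}:  v_{0} + v_{4} + v_{5} = v_{6} ; sig = ⟨3 | 1⟩
  {1,4,8}:  v_{1} + v_{4} + v_{8} = v_{9} ; sig = ⟨3 | 1⟩
  {6,7,8}:  v_{6} + v_{7} + v_{8} = v_{5} ; sig = ⟨3 | 1⟩
  {1,3,5}:  v_{1} + v_{3} + v_{5} = v_{7} + v_{8} ; sig = ⟨3 | 1 1⟩
  {3,6,9}:  v_{3} + v_{6} + v_{9} = v_{4} + v_{8} ; sig = ⟨3 | 1 1⟩
  {2,3,6}:  v_{2} + v_{3} + v_{6} = v_{0} + v_{4} + v_{8} ; sig = ⟨3 | 1 1 1⟩
  {6,7,9}:  v_{6} + v_{7} + v_{9} = v_{1} + v_{4} + v_{5} ; sig = ⟨3 | 1 1 1⟩
  {3,5,9}:  v_{3} + v_{5} + v_{9} = v_{4} + v_{7} + 2·v_{8} ; sig = ⟨3 | 1 1 2⟩
  {0,4,7,8}:  v_{0} + v_{4} + v_{7} + v_{8} = 0 ; sig = ⟨4 | 0⟩

Signatures (|P|; sorted positive RHS coefficients), sorted:
    ⟨2 | 1⟩
    ⟨2 | 1⟩
    ⟨2 | 1 1 1⟩
    ⟨3 | 0⟩
    ⟨3 | 1⟩
    ⟨3 | 1⟩
    ⟨3 | 1⟩
    ⟨3 | 1 1⟩
    ⟨3 | 1 1⟩
    ⟨3 | 1 1 1⟩
    ⟨3 | 1 1 1⟩
    ⟨3 | 1 1 2⟩
    ⟨4 | 0⟩
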